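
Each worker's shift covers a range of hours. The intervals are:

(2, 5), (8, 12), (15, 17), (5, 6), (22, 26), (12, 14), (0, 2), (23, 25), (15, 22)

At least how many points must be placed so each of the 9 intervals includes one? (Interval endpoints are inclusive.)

Process intervals by earliest right end; each time one isn't hit yet, stab at its right endpoint.
Sorted: [0,2] [2,5] [5,6] [8,12] [12,14] [15,17] [15,22] [23,25] [22,26]
{[0,2],[2,5]} hit by 2; {[5,6]} hit by 6; {[8,12],[12,14]} hit by 12; {[15,17],[15,22]} hit by 17; {[23,25],[22,26]} hit by 25.
Points: 2, 6, 12, 17, 25 (5 total).

5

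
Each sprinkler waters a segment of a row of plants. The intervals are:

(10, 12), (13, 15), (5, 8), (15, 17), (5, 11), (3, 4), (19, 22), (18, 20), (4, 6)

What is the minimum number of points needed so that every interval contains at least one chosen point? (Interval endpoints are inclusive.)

Sorted: [3,4] [4,6] [5,8] [5,11] [10,12] [13,15] [15,17] [18,20] [19,22]
{[3,4],[4,6]} hit by 4; {[5,8],[5,11]} hit by 8; {[10,12]} hit by 12; {[13,15],[15,17]} hit by 15; {[18,20],[19,22]} hit by 20.
Points: 4, 8, 12, 15, 20 (5 total).

5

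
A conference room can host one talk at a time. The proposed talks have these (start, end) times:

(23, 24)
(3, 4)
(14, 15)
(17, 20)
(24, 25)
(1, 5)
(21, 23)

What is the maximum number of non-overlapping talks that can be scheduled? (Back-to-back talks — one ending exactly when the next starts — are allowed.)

6

Order by finish time; keep every interval that doesn't clash with the previous kept one.
By end time: (3,4), (1,5), (14,15), (17,20), (21,23), (23,24), (24,25).
Pick (3,4); next start ≥ 4 → (14,15); next start ≥ 15 → (17,20); next start ≥ 20 → (21,23); next start ≥ 23 → (23,24); next start ≥ 24 → (24,25).
Selected 6 talks.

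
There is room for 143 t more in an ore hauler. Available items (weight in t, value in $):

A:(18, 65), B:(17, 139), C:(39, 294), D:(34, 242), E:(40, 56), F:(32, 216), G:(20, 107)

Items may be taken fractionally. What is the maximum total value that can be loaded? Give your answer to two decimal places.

1001.61

Greedy by value/weight ratio, highest first.
Order: B (139/17=8.18) > C (294/39=7.54) > D (242/34=7.12) > F (216/32=6.75) > G (107/20=5.35) > A (65/18=3.61) > E (56/40=1.40)
Fill: take B (17 @ 139) → take C (39 @ 294) → take D (34 @ 242) → take F (32 @ 216) → take G (20 @ 107) → take 1/18 of A → 3.61; 143/143 used.
Total value = 1001.61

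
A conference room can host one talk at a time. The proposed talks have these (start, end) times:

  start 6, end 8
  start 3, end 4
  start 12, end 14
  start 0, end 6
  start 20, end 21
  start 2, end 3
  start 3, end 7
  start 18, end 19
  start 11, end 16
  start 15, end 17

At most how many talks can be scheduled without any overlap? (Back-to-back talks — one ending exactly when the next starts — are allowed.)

7

Greedy by earliest finish: after sorting by end time, pick each interval compatible with the last pick.
Sorted by end: (2,3)  (3,4)  (0,6)  (3,7)  (6,8)  (12,14)  (11,16)  (15,17)  (18,19)  (20,21)
take (2,3); take (3,4); take (6,8); take (12,14); skip (11,16); take (15,17); take (18,19); take (20,21).
Selected 7 talks.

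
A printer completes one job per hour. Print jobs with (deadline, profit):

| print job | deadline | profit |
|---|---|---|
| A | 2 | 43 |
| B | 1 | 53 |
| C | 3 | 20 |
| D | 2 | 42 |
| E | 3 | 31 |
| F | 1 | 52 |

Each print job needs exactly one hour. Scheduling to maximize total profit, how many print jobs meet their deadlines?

3

Sort by profit descending; place each in the latest free slot ≤ its deadline.
By profit: B(d1,53), F(d1,52), A(d2,43), D(d2,42), E(d3,31), C(d3,20)
B→slot 1; F skipped; A→slot 2; D skipped; E→slot 3; C skipped.
3 of 6 scheduled.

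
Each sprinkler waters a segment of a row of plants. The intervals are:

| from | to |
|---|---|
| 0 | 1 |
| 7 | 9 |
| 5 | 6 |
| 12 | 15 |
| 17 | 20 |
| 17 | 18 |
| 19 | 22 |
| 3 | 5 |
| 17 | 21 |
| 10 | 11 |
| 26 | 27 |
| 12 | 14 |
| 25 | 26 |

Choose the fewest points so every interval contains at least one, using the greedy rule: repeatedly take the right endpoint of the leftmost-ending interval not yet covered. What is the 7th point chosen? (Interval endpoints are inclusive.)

Sorted: [0,1] [3,5] [5,6] [7,9] [10,11] [12,14] [12,15] [17,18] [17,20] [17,21] [19,22] [25,26] [26,27]
{[0,1]} hit by 1; {[3,5],[5,6]} hit by 5; {[7,9]} hit by 9; {[10,11]} hit by 11; {[12,14],[12,15]} hit by 14; {[17,18],[17,20],[17,21]} hit by 18; {[19,22]} hit by 22; {[25,26],[26,27]} hit by 26.
Points: 1, 5, 9, 11, 14, 18, 22, 26 (8 total).

22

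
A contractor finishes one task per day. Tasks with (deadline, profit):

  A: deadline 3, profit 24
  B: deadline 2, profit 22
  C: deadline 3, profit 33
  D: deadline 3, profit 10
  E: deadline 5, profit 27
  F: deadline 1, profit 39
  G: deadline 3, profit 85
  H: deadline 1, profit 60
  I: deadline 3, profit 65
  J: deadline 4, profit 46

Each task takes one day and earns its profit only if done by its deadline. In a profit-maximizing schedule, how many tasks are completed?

By profit: G(d3,85), I(d3,65), H(d1,60), J(d4,46), F(d1,39), C(d3,33), E(d5,27), A(d3,24), B(d2,22), D(d3,10)
G→slot 3; I→slot 2; H→slot 1; J→slot 4; F skipped; C skipped; E→slot 5; A skipped; B skipped; D skipped.
5 of 10 scheduled.

5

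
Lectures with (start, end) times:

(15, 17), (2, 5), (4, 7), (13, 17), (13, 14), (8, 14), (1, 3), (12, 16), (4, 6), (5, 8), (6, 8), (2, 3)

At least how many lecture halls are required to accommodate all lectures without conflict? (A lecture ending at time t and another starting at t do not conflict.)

starts: [1, 2, 2, 4, 4, 5, 6, 8, 12, 13, 13, 15]
ends:   [3, 3, 5, 6, 7, 8, 8, 14, 14, 16, 17, 17]
s1→1 s2→2 s2→3 e3→2 e3→1 s4→2 s4→3 e5→2 s5→3 e6→2 s6→3 e7→2 e8→1 e8→0 s8→1 s12→2 s13→3 s13→4  — peak 4.

4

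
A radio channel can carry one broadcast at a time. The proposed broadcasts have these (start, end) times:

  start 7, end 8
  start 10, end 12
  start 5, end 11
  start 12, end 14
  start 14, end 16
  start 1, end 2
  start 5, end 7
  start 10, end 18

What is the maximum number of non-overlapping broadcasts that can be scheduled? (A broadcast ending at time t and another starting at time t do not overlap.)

6

Sort by end time and greedily take each interval whose start is ≥ the last chosen end.
Sorted by end: (1,2)  (5,7)  (7,8)  (5,11)  (10,12)  (12,14)  (14,16)  (10,18)
take (1,2); take (5,7); take (7,8); take (10,12); take (12,14); take (14,16).
Selected 6 broadcasts.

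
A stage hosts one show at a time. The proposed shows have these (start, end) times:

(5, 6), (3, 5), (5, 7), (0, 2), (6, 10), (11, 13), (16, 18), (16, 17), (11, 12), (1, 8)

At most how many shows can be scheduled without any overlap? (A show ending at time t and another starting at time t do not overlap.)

6

Sort by end time and greedily take each interval whose start is ≥ the last chosen end.
Sorted by end: (0,2)  (3,5)  (5,6)  (5,7)  (1,8)  (6,10)  (11,12)  (11,13)  (16,17)  (16,18)
take (0,2); take (3,5); take (5,6); skip (5,7); skip (1,8); take (6,10); take (11,12); take (16,17); skip (16,18).
Selected 6 shows.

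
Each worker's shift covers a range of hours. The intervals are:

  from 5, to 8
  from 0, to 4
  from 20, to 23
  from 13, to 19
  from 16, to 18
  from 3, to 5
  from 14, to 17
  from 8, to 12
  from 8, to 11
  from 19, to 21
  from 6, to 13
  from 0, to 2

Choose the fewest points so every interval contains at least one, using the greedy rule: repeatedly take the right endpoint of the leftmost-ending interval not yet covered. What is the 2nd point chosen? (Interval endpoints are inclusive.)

5

By right end: [0,2]  [0,4]  [3,5]  [5,8]  [8,11]  [8,12]  [6,13]  [14,17]  [16,18]  [13,19]  [19,21]  [20,23]
[0,2] uncovered → point at 2; [3,5] uncovered → point at 5; [8,11] uncovered → point at 11; [14,17] uncovered → point at 17; [19,21] uncovered → point at 21.
Points: 2, 5, 11, 17, 21 (5 total).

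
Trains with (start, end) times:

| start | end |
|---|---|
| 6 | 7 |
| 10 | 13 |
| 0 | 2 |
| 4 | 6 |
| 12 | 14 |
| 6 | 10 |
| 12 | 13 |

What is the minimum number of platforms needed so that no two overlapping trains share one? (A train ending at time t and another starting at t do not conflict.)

The answer is the maximum number of intervals overlapping at any instant.
starts: [0, 4, 6, 6, 10, 12, 12]
ends:   [2, 6, 7, 10, 13, 13, 14]
s0→1 e2→0 s4→1 e6→0 s6→1 s6→2 e7→1 e10→0 s10→1 s12→2 s12→3  — peak 3.

3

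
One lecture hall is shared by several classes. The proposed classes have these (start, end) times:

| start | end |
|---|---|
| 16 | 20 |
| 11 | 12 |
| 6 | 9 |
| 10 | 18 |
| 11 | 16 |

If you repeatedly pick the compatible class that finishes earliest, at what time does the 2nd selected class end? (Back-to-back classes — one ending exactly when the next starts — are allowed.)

12

Sort by end time and greedily take each interval whose start is ≥ the last chosen end.
By end time: (6,9), (11,12), (11,16), (10,18), (16,20).
Pick (6,9); next start ≥ 9 → (11,12); next start ≥ 12 → (16,20).
Selected: (6,9) (11,12) (16,20)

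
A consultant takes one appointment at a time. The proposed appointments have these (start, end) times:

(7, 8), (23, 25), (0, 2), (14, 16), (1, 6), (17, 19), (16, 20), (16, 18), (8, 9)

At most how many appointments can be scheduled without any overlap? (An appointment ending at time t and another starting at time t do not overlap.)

By end time: (0,2), (1,6), (7,8), (8,9), (14,16), (16,18), (17,19), (16,20), (23,25).
Pick (0,2); next start ≥ 2 → (7,8); next start ≥ 8 → (8,9); next start ≥ 9 → (14,16); next start ≥ 16 → (16,18); next start ≥ 18 → (23,25).
Selected 6 appointments.

6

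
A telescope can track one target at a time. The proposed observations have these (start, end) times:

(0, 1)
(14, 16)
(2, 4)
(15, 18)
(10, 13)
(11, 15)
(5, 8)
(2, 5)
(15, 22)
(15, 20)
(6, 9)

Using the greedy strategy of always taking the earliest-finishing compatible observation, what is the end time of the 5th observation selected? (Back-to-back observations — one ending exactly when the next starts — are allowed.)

16

Order by finish time; keep every interval that doesn't clash with the previous kept one.
By end time: (0,1), (2,4), (2,5), (5,8), (6,9), (10,13), (11,15), (14,16), (15,18), (15,20), (15,22).
Pick (0,1); next start ≥ 1 → (2,4); next start ≥ 4 → (5,8); next start ≥ 8 → (10,13); next start ≥ 13 → (14,16).
Selected: (0,1) (2,4) (5,8) (10,13) (14,16)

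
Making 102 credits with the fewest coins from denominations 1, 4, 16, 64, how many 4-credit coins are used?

Greedy: take as many of the largest coin as possible, then repeat with the remainder.
102 = 1×64 + 2×16 + 1×4 + 2×1
Count of 4: 1

1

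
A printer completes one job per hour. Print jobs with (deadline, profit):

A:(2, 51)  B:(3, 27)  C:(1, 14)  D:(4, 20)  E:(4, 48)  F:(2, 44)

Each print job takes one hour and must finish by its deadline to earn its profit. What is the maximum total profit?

170

Sort by profit descending; place each in the latest free slot ≤ its deadline.
By profit: A(d2,51), E(d4,48), F(d2,44), B(d3,27), D(d4,20), C(d1,14)
A→slot 2; E→slot 4; F→slot 1; B→slot 3; D skipped; C skipped.
Profit = 44 + 51 + 27 + 48 = 170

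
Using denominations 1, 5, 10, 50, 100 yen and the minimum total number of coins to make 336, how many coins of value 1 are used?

336 − 3×100→36 − 3×10→6 − 1×5→1 − 1×1→0
Count of 1: 1

1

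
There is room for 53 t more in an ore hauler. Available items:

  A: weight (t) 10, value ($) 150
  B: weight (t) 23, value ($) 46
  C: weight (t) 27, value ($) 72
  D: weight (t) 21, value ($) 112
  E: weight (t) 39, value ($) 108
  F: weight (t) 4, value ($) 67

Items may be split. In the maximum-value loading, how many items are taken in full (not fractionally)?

Sort by value per unit weight and fill in that order.
Order: F (67/4=16.75) > A (150/10=15.00) > D (112/21=5.33) > E (108/39=2.77) > C (72/27=2.67) > B (46/23=2.00)
Fill: take F (4 @ 67) → take A (10 @ 150) → take D (21 @ 112) → take 18/39 of E → 49.85; 53/53 used.
3 item(s) taken whole; one partial (take 18/39 of E).

3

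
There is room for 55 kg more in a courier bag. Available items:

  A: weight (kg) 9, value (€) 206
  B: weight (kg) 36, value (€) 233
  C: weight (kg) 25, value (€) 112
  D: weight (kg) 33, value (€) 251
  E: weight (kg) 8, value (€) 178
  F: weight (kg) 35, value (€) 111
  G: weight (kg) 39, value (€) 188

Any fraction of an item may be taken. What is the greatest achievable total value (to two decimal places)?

667.36

Ratios (sorted): A 22.89, E 22.25, D 7.61, B 6.47, G 4.82, C 4.48, F 3.17
take A (9 @ 206); take E (8 @ 178); take D (33 @ 251); take 5/36 of B → 32.36. Capacity used 55/55.
Total value = 667.36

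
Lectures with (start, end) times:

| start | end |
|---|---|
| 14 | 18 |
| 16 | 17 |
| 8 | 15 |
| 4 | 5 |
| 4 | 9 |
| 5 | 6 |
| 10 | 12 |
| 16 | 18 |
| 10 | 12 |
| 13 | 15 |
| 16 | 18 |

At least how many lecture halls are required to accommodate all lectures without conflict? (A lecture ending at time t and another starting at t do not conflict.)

Count concurrent intervals with a sweep; the peak is the room count.
starts: [4, 4, 5, 8, 10, 10, 13, 14, 16, 16, 16]
ends:   [5, 6, 9, 12, 12, 15, 15, 17, 18, 18, 18]
s4→1 s4→2 e5→1 s5→2 e6→1 s8→2 e9→1 s10→2 s10→3 e12→2 e12→1 s13→2 s14→3 e15→2 e15→1 s16→2 s16→3 s16→4  — peak 4.

4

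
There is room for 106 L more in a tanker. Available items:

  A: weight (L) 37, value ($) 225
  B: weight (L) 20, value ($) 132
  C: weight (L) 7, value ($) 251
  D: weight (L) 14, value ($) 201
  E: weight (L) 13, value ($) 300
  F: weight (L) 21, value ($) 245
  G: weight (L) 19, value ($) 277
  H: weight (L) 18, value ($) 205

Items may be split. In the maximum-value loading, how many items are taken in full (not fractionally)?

Sort by value per unit weight and fill in that order.
Ratios (sorted): C 35.86, E 23.08, G 14.58, D 14.36, F 11.67, H 11.39, B 6.60, A 6.08
take C (7 @ 251); take E (13 @ 300); take G (19 @ 277); take D (14 @ 201); take F (21 @ 245); take H (18 @ 205); take 14/20 of B → 92.40. Capacity used 106/106.
6 item(s) taken whole; one partial (take 14/20 of B).

6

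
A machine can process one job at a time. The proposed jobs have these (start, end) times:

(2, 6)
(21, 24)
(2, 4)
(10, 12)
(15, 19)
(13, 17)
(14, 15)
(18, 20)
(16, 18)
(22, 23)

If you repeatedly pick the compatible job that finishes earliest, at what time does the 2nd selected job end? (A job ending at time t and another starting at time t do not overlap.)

Order by finish time; keep every interval that doesn't clash with the previous kept one.
By end time: (2,4), (2,6), (10,12), (14,15), (13,17), (16,18), (15,19), (18,20), (22,23), (21,24).
Pick (2,4); next start ≥ 4 → (10,12); next start ≥ 12 → (14,15); next start ≥ 15 → (16,18); next start ≥ 18 → (18,20); next start ≥ 20 → (22,23).
Selected: (2,4) (10,12) (14,15) (16,18) (18,20) (22,23)

12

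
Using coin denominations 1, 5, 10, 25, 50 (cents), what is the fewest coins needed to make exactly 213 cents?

Use the largest denomination that fits, subtract, and repeat.
213 − 4×50→13 − 1×10→3 − 3×1→0
Total coins = 4 + 1 + 3 = 8

8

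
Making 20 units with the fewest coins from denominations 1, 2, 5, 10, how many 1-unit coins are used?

0

20 = 2×10
Count of 1: 0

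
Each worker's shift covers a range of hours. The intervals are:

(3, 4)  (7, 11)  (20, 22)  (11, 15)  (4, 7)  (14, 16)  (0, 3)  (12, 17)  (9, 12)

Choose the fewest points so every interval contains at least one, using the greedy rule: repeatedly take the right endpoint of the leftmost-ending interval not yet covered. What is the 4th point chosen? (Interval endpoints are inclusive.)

Sort by right endpoint; whenever an interval is uncovered, place a point at its right end.
By right end: [0,3]  [3,4]  [4,7]  [7,11]  [9,12]  [11,15]  [14,16]  [12,17]  [20,22]
[0,3] uncovered → point at 3; [4,7] uncovered → point at 7; [9,12] uncovered → point at 12; [14,16] uncovered → point at 16; [20,22] uncovered → point at 22.
Points: 3, 7, 12, 16, 22 (5 total).

16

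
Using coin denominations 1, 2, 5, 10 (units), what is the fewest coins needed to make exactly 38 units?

6

38 − 3×10→8 − 1×5→3 − 1×2→1 − 1×1→0
Total coins = 3 + 1 + 1 + 1 = 6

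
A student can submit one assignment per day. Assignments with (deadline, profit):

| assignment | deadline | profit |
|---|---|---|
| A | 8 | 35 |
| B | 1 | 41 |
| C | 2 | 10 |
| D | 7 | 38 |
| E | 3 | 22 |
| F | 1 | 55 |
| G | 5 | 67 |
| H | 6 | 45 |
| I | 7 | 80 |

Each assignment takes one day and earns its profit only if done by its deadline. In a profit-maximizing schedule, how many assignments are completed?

8

Sort by profit descending; place each in the latest free slot ≤ its deadline.
By profit: I(d7,80), G(d5,67), F(d1,55), H(d6,45), B(d1,41), D(d7,38), A(d8,35), E(d3,22), C(d2,10)
I→slot 7; G→slot 5; F→slot 1; H→slot 6; B skipped; D→slot 4; A→slot 8; E→slot 3; C→slot 2.
8 of 9 scheduled.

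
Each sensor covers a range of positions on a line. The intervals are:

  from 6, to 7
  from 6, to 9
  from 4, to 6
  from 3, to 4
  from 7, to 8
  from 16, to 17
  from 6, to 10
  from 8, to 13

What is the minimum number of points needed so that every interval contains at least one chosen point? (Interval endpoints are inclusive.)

By right end: [3,4]  [4,6]  [6,7]  [7,8]  [6,9]  [6,10]  [8,13]  [16,17]
[3,4] uncovered → point at 4; [6,7] uncovered → point at 7; [8,13] uncovered → point at 13; [16,17] uncovered → point at 17.
Points: 4, 7, 13, 17 (4 total).

4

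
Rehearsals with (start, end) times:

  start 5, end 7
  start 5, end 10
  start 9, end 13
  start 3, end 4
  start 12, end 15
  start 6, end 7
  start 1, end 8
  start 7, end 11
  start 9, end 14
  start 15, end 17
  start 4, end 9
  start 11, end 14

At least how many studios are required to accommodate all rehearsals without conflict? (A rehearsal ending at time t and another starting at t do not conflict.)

5

Events (time:±→running): 1:+→1 3:+→2 4:-→1 4:+→2 5:+→3 5:+→4 6:+→5 … peak 5.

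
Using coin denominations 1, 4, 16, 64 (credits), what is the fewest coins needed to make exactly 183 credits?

9

183 − 2×64→55 − 3×16→7 − 1×4→3 − 3×1→0
Total coins = 2 + 3 + 1 + 3 = 9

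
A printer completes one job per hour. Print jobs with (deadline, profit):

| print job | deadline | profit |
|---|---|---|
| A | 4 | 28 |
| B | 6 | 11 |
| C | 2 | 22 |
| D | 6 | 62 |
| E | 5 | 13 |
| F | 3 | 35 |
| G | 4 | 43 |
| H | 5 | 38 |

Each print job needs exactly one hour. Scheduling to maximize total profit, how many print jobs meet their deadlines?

6

By profit: D(d6,62), G(d4,43), H(d5,38), F(d3,35), A(d4,28), C(d2,22), E(d5,13), B(d6,11)
D→slot 6; G→slot 4; H→slot 5; F→slot 3; A→slot 2; C→slot 1; E skipped; B skipped.
6 of 8 scheduled.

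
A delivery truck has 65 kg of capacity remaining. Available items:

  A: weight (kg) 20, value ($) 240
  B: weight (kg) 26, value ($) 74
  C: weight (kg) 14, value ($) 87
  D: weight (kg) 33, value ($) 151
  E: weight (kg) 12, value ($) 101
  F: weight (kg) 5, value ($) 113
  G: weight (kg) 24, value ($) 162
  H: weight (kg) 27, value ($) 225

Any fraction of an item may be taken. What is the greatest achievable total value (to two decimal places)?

685.75

Ratios (sorted): F 22.60, A 12.00, E 8.42, H 8.33, G 6.75, C 6.21, D 4.58, B 2.85
take F (5 @ 113); take A (20 @ 240); take E (12 @ 101); take H (27 @ 225); take 1/24 of G → 6.75. Capacity used 65/65.
Total value = 685.75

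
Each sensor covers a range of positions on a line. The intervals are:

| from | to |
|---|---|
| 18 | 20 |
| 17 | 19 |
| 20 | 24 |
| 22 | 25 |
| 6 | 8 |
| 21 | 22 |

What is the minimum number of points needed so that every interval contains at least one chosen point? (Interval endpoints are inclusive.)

By right end: [6,8]  [17,19]  [18,20]  [21,22]  [20,24]  [22,25]
[6,8] uncovered → point at 8; [17,19] uncovered → point at 19; [21,22] uncovered → point at 22.
Points: 8, 19, 22 (3 total).

3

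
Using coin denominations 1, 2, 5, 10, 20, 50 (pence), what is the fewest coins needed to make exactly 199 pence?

199 = 3×50 + 2×20 + 1×5 + 2×2
Total coins = 3 + 2 + 1 + 2 = 8

8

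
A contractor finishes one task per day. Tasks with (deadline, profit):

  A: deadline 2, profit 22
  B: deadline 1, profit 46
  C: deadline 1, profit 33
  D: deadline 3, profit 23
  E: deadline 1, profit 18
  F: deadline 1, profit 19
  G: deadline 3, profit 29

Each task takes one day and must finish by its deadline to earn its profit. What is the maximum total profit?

Take jobs in profit order; each goes to the latest open slot no later than its deadline.
By profit: B(d1,46), C(d1,33), G(d3,29), D(d3,23), A(d2,22), F(d1,19), E(d1,18)
B→slot 1; C skipped; G→slot 3; D→slot 2; A skipped; F skipped; E skipped.
Profit = 46 + 23 + 29 = 98

98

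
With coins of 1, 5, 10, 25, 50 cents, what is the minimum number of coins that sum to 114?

Greedy: take as many of the largest coin as possible, then repeat with the remainder.
114 − 2×50→14 − 1×10→4 − 4×1→0
Total coins = 2 + 1 + 4 = 7

7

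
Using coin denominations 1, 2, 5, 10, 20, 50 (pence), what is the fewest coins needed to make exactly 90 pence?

3

90 − 1×50→40 − 2×20→0
Total coins = 1 + 2 = 3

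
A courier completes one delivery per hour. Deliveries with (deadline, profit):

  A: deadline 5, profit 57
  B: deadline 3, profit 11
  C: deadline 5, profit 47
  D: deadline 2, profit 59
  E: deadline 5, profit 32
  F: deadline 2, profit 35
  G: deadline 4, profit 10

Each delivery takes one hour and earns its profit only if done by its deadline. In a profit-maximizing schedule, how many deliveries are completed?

Take jobs in profit order; each goes to the latest open slot no later than its deadline.
Profit order: D=59 A=57 C=47 F=35 E=32 B=11 G=10
Assign: D→slot 2, A→slot 5, C→slot 4, F→slot 1, E→slot 3, B skipped, G skipped.
Slots: [1:F] [2:D] [3:E] [4:C] [5:A]
5 of 7 scheduled.

5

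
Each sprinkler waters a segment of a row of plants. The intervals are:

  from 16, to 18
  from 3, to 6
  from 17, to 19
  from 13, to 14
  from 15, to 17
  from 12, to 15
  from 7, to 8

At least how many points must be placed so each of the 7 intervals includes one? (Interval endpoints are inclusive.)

Process intervals by earliest right end; each time one isn't hit yet, stab at its right endpoint.
Sorted: [3,6] [7,8] [13,14] [12,15] [15,17] [16,18] [17,19]
{[3,6]} hit by 6; {[7,8]} hit by 8; {[13,14],[12,15]} hit by 14; {[15,17],[16,18],[17,19]} hit by 17.
Points: 6, 8, 14, 17 (4 total).

4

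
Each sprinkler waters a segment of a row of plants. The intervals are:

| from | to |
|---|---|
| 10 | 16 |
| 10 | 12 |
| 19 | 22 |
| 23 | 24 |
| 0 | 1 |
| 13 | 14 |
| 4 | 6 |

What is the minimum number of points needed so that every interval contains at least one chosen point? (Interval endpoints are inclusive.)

6

Process intervals by earliest right end; each time one isn't hit yet, stab at its right endpoint.
By right end: [0,1]  [4,6]  [10,12]  [13,14]  [10,16]  [19,22]  [23,24]
[0,1] uncovered → point at 1; [4,6] uncovered → point at 6; [10,12] uncovered → point at 12; [13,14] uncovered → point at 14; [19,22] uncovered → point at 22; [23,24] uncovered → point at 24.
Points: 1, 6, 12, 14, 22, 24 (6 total).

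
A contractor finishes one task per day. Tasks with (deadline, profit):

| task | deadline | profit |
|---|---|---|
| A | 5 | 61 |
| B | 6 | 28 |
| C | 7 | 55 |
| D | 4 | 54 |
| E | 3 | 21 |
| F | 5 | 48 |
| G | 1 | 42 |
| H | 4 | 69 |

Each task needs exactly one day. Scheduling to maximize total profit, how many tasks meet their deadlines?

By profit: H(d4,69), A(d5,61), C(d7,55), D(d4,54), F(d5,48), G(d1,42), B(d6,28), E(d3,21)
H→slot 4; A→slot 5; C→slot 7; D→slot 3; F→slot 2; G→slot 1; B→slot 6; E skipped.
7 of 8 scheduled.

7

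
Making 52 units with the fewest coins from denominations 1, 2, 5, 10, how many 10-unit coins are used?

5

52 = 5×10 + 1×2
Count of 10: 5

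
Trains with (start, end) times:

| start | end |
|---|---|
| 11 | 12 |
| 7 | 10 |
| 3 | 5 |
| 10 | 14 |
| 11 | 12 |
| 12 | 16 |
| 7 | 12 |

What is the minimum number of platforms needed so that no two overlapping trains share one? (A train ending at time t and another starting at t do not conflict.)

The answer is the maximum number of intervals overlapping at any instant.
Events (time:±→running): 3:+→1 5:-→0 7:+→1 7:+→2 10:-→1 10:+→2 11:+→3 11:+→4 … peak 4.

4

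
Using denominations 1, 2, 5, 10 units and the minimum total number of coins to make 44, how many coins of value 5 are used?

44 − 4×10→4 − 2×2→0
Count of 5: 0

0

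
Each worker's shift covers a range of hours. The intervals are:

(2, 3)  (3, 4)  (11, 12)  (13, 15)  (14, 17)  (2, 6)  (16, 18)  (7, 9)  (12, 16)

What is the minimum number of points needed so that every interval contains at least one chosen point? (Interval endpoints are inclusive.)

Sort by right endpoint; whenever an interval is uncovered, place a point at its right end.
Sorted: [2,3] [3,4] [2,6] [7,9] [11,12] [13,15] [12,16] [14,17] [16,18]
{[2,3],[3,4],[2,6]} hit by 3; {[7,9]} hit by 9; {[11,12]} hit by 12; {[13,15],[12,16],[14,17]} hit by 15; {[16,18]} hit by 18.
Points: 3, 9, 12, 15, 18 (5 total).

5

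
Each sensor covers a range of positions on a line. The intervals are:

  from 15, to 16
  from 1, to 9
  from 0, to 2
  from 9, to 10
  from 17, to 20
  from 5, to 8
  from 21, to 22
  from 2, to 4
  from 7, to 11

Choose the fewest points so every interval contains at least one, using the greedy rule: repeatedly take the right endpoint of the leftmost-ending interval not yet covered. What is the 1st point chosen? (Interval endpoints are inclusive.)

2

Sorted: [0,2] [2,4] [5,8] [1,9] [9,10] [7,11] [15,16] [17,20] [21,22]
{[0,2],[2,4]} hit by 2; {[5,8],[1,9]} hit by 8; {[9,10],[7,11]} hit by 10; {[15,16]} hit by 16; {[17,20]} hit by 20; {[21,22]} hit by 22.
Points: 2, 8, 10, 16, 20, 22 (6 total).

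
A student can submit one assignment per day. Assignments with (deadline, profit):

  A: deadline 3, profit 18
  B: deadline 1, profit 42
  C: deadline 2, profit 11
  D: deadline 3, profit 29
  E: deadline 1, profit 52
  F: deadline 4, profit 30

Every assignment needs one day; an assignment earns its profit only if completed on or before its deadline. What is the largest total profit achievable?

Profit order: E=52 B=42 F=30 D=29 A=18 C=11
Assign: E→slot 1, B skipped, F→slot 4, D→slot 3, A→slot 2, C skipped.
Slots: [1:E] [2:A] [3:D] [4:F]
Profit = 52 + 18 + 29 + 30 = 129

129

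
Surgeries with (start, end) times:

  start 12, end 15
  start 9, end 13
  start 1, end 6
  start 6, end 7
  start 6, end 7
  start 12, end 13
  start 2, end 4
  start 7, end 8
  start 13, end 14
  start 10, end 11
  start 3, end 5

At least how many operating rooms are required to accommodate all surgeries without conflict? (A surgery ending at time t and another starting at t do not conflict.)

Events (time:±→running): 1:+→1 2:+→2 3:+→3 … peak 3.

3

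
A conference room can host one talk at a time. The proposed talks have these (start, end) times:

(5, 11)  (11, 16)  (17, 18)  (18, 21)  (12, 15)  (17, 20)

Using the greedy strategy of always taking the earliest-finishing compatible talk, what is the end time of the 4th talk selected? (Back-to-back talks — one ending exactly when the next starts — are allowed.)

21

Greedy by earliest finish: after sorting by end time, pick each interval compatible with the last pick.
Sorted by end: (5,11)  (12,15)  (11,16)  (17,18)  (17,20)  (18,21)
take (5,11); take (12,15); take (17,18); skip (17,20); take (18,21).
Selected: (5,11) (12,15) (17,18) (18,21)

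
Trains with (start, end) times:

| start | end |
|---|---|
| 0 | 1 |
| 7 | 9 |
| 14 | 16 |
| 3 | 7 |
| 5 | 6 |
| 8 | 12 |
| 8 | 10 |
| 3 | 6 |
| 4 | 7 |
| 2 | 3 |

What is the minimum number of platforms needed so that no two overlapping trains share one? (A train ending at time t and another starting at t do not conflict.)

4

The answer is the maximum number of intervals overlapping at any instant.
starts: [0, 2, 3, 3, 4, 5, 7, 8, 8, 14]
ends:   [1, 3, 6, 6, 7, 7, 9, 10, 12, 16]
s0→1 e1→0 s2→1 e3→0 s3→1 s3→2 s4→3 s5→4  — peak 4.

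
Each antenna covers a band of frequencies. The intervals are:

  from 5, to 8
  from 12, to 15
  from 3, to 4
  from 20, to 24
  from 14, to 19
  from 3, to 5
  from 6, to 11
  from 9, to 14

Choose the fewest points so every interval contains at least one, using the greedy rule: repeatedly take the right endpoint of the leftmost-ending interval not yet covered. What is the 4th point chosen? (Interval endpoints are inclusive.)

By right end: [3,4]  [3,5]  [5,8]  [6,11]  [9,14]  [12,15]  [14,19]  [20,24]
[3,4] uncovered → point at 4; [5,8] uncovered → point at 8; [9,14] uncovered → point at 14; [20,24] uncovered → point at 24.
Points: 4, 8, 14, 24 (4 total).

24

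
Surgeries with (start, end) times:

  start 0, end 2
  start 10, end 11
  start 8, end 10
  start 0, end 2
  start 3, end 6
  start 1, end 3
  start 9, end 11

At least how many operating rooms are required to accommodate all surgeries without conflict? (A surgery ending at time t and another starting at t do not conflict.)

Count concurrent intervals with a sweep; the peak is the room count.
starts: [0, 0, 1, 3, 8, 9, 10]
ends:   [2, 2, 3, 6, 10, 11, 11]
s0→1 s0→2 s1→3  — peak 3.

3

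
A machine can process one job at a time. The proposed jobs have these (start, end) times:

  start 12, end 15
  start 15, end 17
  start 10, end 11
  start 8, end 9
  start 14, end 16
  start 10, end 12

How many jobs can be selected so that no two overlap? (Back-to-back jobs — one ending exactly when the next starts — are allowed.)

4

Greedy by earliest finish: after sorting by end time, pick each interval compatible with the last pick.
Sorted by end: (8,9)  (10,11)  (10,12)  (12,15)  (14,16)  (15,17)
take (8,9); take (10,11); take (12,15); skip (14,16); take (15,17).
Selected 4 jobs.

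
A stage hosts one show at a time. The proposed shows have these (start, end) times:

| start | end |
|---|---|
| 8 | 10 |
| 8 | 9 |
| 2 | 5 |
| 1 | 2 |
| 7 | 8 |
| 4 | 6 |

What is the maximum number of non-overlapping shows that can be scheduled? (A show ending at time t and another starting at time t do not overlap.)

4

By end time: (1,2), (2,5), (4,6), (7,8), (8,9), (8,10).
Pick (1,2); next start ≥ 2 → (2,5); next start ≥ 5 → (7,8); next start ≥ 8 → (8,9).
Selected 4 shows.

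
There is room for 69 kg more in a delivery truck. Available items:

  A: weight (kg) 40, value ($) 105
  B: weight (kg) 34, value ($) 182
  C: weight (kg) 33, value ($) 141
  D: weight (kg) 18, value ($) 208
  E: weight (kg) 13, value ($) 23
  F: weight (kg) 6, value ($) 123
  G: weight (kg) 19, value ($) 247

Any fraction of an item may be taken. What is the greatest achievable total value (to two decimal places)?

717.18

Ratios (sorted): F 20.50, G 13.00, D 11.56, B 5.35, C 4.27, A 2.62, E 1.77
take F (6 @ 123); take G (19 @ 247); take D (18 @ 208); take 26/34 of B → 139.18. Capacity used 69/69.
Total value = 717.18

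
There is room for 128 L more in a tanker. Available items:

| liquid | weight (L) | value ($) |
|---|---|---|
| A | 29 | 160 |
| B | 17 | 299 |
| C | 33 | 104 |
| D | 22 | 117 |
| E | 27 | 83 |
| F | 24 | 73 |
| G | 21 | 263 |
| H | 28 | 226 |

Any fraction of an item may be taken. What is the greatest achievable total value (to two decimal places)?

Ratios (sorted): B 17.59, G 12.52, H 8.07, A 5.52, D 5.32, C 3.15, E 3.07, F 3.04
take B (17 @ 299); take G (21 @ 263); take H (28 @ 226); take A (29 @ 160); take D (22 @ 117); take 11/33 of C → 34.67. Capacity used 128/128.
Total value = 1099.67

1099.67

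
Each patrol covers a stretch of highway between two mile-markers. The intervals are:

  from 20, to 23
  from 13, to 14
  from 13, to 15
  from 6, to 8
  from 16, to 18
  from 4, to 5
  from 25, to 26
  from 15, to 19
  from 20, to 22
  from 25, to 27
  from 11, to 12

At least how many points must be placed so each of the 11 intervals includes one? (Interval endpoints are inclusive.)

Sorted: [4,5] [6,8] [11,12] [13,14] [13,15] [16,18] [15,19] [20,22] [20,23] [25,26] [25,27]
{[4,5]} hit by 5; {[6,8]} hit by 8; {[11,12]} hit by 12; {[13,14],[13,15]} hit by 14; {[16,18],[15,19]} hit by 18; {[20,22],[20,23]} hit by 22; {[25,26],[25,27]} hit by 26.
Points: 5, 8, 12, 14, 18, 22, 26 (7 total).

7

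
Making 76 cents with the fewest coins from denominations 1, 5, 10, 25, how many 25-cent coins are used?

3

Use the largest denomination that fits, subtract, and repeat.
76 = 3×25 + 1×1
Count of 25: 3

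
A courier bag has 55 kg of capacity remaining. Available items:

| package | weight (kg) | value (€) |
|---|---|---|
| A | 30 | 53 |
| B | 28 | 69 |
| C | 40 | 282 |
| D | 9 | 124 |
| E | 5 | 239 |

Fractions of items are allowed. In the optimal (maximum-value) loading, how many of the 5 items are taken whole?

3

Ratios (sorted): E 47.80, D 13.78, C 7.05, B 2.46, A 1.77
take E (5 @ 239); take D (9 @ 124); take C (40 @ 282); take 1/28 of B → 2.46. Capacity used 55/55.
3 item(s) taken whole; one partial (take 1/28 of B).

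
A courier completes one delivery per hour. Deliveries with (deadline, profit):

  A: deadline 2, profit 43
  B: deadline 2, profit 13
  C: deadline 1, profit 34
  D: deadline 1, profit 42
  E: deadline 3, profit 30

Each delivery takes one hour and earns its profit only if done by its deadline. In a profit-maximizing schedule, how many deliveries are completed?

3

Take jobs in profit order; each goes to the latest open slot no later than its deadline.
Profit order: A=43 D=42 C=34 E=30 B=13
Assign: A→slot 2, D→slot 1, C skipped, E→slot 3, B skipped.
Slots: [1:D] [2:A] [3:E]
3 of 5 scheduled.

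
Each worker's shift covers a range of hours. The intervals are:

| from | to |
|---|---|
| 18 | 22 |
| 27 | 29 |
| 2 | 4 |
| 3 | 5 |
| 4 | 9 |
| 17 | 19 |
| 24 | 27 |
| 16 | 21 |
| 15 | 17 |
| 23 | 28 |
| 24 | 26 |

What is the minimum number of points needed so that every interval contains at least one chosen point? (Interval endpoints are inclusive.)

5

Process intervals by earliest right end; each time one isn't hit yet, stab at its right endpoint.
By right end: [2,4]  [3,5]  [4,9]  [15,17]  [17,19]  [16,21]  [18,22]  [24,26]  [24,27]  [23,28]  [27,29]
[2,4] uncovered → point at 4; [15,17] uncovered → point at 17; [18,22] uncovered → point at 22; [24,26] uncovered → point at 26; [27,29] uncovered → point at 29.
Points: 4, 17, 22, 26, 29 (5 total).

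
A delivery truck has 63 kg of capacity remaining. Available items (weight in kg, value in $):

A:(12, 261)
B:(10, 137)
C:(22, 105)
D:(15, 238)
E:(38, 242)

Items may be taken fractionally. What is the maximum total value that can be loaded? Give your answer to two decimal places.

Ratios (sorted): A 21.75, D 15.87, B 13.70, E 6.37, C 4.77
take A (12 @ 261); take D (15 @ 238); take B (10 @ 137); take 26/38 of E → 165.58. Capacity used 63/63.
Total value = 801.58

801.58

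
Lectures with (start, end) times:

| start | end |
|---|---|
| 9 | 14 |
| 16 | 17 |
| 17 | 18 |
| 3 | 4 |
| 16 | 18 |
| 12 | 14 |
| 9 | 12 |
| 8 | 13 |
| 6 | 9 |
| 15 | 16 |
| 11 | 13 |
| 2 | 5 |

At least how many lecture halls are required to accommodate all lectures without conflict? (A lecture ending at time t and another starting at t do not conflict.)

4

Events (time:±→running): 2:+→1 3:+→2 4:-→1 5:-→0 6:+→1 8:+→2 9:-→1 9:+→2 9:+→3 11:+→4 … peak 4.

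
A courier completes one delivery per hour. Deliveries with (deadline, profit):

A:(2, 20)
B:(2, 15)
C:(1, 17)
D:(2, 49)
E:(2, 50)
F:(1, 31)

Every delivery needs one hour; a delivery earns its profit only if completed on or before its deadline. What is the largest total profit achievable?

99

Take jobs in profit order; each goes to the latest open slot no later than its deadline.
By profit: E(d2,50), D(d2,49), F(d1,31), A(d2,20), C(d1,17), B(d2,15)
E→slot 2; D→slot 1; F skipped; A skipped; C skipped; B skipped.
Profit = 49 + 50 = 99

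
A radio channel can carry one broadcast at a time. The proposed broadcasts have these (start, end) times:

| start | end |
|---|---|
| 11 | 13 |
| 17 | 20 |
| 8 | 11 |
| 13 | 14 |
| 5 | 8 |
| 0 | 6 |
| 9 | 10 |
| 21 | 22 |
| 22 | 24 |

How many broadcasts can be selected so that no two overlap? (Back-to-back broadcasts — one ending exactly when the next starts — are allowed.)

7

By end time: (0,6), (5,8), (9,10), (8,11), (11,13), (13,14), (17,20), (21,22), (22,24).
Pick (0,6); next start ≥ 6 → (9,10); next start ≥ 10 → (11,13); next start ≥ 13 → (13,14); next start ≥ 14 → (17,20); next start ≥ 20 → (21,22); next start ≥ 22 → (22,24).
Selected 7 broadcasts.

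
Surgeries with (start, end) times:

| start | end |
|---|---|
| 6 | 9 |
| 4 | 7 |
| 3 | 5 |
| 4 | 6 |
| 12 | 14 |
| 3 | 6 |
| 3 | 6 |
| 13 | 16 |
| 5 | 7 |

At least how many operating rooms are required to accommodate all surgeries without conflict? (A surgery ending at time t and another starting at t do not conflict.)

5

Events (time:±→running): 3:+→1 3:+→2 3:+→3 4:+→4 4:+→5 … peak 5.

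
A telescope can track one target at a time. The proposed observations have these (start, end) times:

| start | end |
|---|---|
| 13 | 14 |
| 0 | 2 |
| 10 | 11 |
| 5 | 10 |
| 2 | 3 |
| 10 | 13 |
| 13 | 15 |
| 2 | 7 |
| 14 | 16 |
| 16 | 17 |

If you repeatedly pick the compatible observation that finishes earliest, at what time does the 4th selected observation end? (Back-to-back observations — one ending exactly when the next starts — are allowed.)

11

Sorted by end: (0,2)  (2,3)  (2,7)  (5,10)  (10,11)  (10,13)  (13,14)  (13,15)  (14,16)  (16,17)
take (0,2); take (2,3); take (5,10); take (10,11); skip (10,13); take (13,14); take (14,16); take (16,17).
Selected: (0,2) (2,3) (5,10) (10,11) (13,14) (14,16) (16,17)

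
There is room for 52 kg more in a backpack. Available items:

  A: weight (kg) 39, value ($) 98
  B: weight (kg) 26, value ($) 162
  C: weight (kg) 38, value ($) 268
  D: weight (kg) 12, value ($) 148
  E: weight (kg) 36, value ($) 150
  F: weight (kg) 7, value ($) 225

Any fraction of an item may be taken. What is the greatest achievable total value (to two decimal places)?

605.74

Greedy by value/weight ratio, highest first.
Ratios (sorted): F 32.14, D 12.33, C 7.05, B 6.23, E 4.17, A 2.51
take F (7 @ 225); take D (12 @ 148); take 33/38 of C → 232.74. Capacity used 52/52.
Total value = 605.74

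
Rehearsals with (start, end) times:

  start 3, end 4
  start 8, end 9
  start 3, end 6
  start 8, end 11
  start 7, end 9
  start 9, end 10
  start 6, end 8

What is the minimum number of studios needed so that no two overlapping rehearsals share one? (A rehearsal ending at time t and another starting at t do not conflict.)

3

The answer is the maximum number of intervals overlapping at any instant.
Events (time:±→running): 3:+→1 3:+→2 4:-→1 6:-→0 6:+→1 7:+→2 8:-→1 8:+→2 8:+→3 … peak 3.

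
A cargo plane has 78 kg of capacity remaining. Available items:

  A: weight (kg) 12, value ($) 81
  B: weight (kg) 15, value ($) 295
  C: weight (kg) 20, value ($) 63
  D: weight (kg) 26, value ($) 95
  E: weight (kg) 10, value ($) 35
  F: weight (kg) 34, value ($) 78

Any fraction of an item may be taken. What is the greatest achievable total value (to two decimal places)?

Order: B (295/15=19.67) > A (81/12=6.75) > D (95/26=3.65) > E (35/10=3.50) > C (63/20=3.15) > F (78/34=2.29)
Fill: take B (15 @ 295) → take A (12 @ 81) → take D (26 @ 95) → take E (10 @ 35) → take 15/20 of C → 47.25; 78/78 used.
Total value = 553.25

553.25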